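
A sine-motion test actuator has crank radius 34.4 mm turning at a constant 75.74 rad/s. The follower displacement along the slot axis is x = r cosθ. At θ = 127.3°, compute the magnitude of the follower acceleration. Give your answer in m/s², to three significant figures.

120

ω = 75.74 rad/s
x = r cosθ ⇒ ẍ = −rω² cosθ (ω constant).
|a| = rω²|cosθ| = 0.0344·(75.74)²·|cos 127.3°| = 119.58 m/s².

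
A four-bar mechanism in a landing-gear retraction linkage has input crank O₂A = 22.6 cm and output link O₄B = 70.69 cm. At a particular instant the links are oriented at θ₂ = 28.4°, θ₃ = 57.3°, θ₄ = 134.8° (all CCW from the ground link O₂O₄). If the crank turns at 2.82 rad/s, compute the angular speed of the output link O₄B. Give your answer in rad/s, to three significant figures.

0.446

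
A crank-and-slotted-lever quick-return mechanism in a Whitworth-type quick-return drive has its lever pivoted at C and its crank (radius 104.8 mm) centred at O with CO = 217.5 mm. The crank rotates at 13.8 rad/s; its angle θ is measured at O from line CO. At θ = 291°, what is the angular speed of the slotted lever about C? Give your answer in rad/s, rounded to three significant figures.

3.54

ω = 13.8 rad/s
Crank pin A relative to C: A = (d + r cosθ, r sinθ); lever angle φ = atan2(r sinθ, d + r cosθ).
Differentiating tanφ: φ̇ = rω(d cosθ + r)/(d² + r² + 2dr cosθ).
d² + r² + 2dr cosθ = |CA|² = 0.0746266 m²;  d cosθ + r = +0.18275 m.
|ω_lever| = |0.1048·13.8·+0.18275| / 0.0746266 = 3.5415 rad/s.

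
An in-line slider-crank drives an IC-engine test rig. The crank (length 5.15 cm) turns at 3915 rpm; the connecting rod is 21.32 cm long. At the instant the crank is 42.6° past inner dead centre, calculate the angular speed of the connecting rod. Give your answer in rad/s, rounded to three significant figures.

ω = 410 rad/s (converted from 3915 rpm).
The rod makes angle φ with the slider axis where L sinφ = r sinθ; differentiating, L cosφ·φ̇ = r ω cosθ.
L cosφ = √(L² − r² sin²θ) = 0.21033 m.
|ω_rod| = r ω |cosθ| / √(L² − r² sin²θ) = 0.0515·410·0.73610/0.21033 = 73.892 rad/s.

73.9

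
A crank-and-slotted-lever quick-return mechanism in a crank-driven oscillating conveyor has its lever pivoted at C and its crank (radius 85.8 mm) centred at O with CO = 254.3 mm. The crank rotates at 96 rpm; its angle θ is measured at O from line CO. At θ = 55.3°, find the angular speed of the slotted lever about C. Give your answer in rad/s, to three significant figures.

2.05

ω = 10.05 rad/s (from 96 rpm).
Crank pin A relative to C: A = (d + r cosθ, r sinθ); lever angle φ = atan2(r sinθ, d + r cosθ).
Differentiating tanφ: φ̇ = rω(d cosθ + r)/(d² + r² + 2dr cosθ).
d² + r² + 2dr cosθ = |CA|² = 0.0968723 m²;  d cosθ + r = +0.23057 m.
|ω_lever| = |0.0858·10.05·+0.23057| / 0.0968723 = 2.053 rad/s.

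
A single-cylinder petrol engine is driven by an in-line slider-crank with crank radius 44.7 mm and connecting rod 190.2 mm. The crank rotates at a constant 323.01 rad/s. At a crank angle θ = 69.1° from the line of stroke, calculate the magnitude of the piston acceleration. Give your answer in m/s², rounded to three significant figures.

833

ω = 323 rad/s
x(θ) = r cosθ + √(L² − r² sin²θ); with ω constant, a = ω²·d²x/dθ².
d²x/dθ² = −r cosθ − r²(cos2θ)/√u − r⁴ sin²2θ/(4u^{3/2}),  u = L² − r² sin²θ = 0.0344322 m².
Substituting r = 0.0447 m, L = 0.1902 m, θ = 69.1°: d²x/dθ² = -0.0079884 m.
a = ω²·d²x/dθ² = (323)²·(-0.0079884) = -833.47 m/s²;  |a| = 833.47 m/s².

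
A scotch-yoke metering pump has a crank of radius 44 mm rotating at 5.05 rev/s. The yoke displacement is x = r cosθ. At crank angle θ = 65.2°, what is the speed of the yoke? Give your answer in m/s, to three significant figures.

1.27

ω = 31.73 rad/s (from 5.05 rev/s).
x = r cosθ ⇒ ẋ = −rω sinθ.
|v| = rω|sinθ| = 0.044·31.73·|sin 65.2°| = 1.2674 m/s.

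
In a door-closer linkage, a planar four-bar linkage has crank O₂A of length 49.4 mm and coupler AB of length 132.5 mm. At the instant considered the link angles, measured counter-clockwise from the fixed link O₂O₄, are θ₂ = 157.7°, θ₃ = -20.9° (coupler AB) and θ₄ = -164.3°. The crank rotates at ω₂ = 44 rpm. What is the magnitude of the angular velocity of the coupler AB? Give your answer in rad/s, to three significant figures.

1.77

ω₂ = 4.608 rad/s (from 44 rpm).
Differentiating the loop-closure r₂e^{iθ₂}+r₃e^{iθ₃}=r₁+r₄e^{iθ₄} gives r₂ω₂e^{iθ₂}+r₃ω₃e^{iθ₃}=r₄ω₄e^{iθ₄}.
Eliminating the other unknown: ω₃ = r₂ω₂ sin(θ₄−θ₂) / [r₃ sin(θ₃−θ₄)].
Numerator sine = +0.61566; denominator sine = +0.59622.
Result = 0.0494·4.608·(+0.61566) / (0.1325·(+0.59622)) = +1.7739 rad/s; magnitude 1.7739 rad/s.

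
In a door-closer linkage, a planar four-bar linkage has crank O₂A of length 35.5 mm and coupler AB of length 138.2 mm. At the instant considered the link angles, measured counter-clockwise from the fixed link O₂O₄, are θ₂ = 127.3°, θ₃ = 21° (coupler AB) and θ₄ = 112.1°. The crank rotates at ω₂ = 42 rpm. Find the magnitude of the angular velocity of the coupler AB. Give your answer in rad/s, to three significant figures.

ω₂ = 4.398 rad/s (from 42 rpm).
Differentiating the loop-closure r₂e^{iθ₂}+r₃e^{iθ₃}=r₁+r₄e^{iθ₄} gives r₂ω₂e^{iθ₂}+r₃ω₃e^{iθ₃}=r₄ω₄e^{iθ₄}.
Eliminating the other unknown: ω₃ = r₂ω₂ sin(θ₄−θ₂) / [r₃ sin(θ₃−θ₄)].
Numerator sine = -0.26219; denominator sine = -0.99982.
Result = 0.0355·4.398·(-0.26219) / (0.1382·(-0.99982)) = +0.29627 rad/s; magnitude 0.29627 rad/s.

0.296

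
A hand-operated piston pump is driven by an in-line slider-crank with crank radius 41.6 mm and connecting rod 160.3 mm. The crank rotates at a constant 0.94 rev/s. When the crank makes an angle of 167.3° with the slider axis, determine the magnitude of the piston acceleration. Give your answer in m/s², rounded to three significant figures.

1.07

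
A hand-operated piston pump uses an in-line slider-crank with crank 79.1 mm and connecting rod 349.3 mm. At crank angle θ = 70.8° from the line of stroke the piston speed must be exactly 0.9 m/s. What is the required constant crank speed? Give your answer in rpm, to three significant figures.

107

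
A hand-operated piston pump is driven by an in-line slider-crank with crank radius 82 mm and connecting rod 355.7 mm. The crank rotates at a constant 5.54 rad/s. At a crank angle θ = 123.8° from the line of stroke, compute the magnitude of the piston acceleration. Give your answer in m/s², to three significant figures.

ω = 5.54 rad/s
x(θ) = r cosθ + √(L² − r² sin²θ); with ω constant, a = ω²·d²x/dθ².
d²x/dθ² = −r cosθ − r²(cos2θ)/√u − r⁴ sin²2θ/(4u^{3/2}),  u = L² − r² sin²θ = 0.121879 m².
Substituting r = 0.082 m, L = 0.3557 m, θ = 123.8°: d²x/dθ² = +0.052729 m.
a = ω²·d²x/dθ² = (5.54)²·(+0.052729) = +1.6183 m/s²;  |a| = 1.6183 m/s².

1.62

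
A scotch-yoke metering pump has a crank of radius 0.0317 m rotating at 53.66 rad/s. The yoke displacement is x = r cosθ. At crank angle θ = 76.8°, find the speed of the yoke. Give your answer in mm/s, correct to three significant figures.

ω = 53.66 rad/s
x = r cosθ ⇒ ẋ = −rω sinθ.
|v| = rω|sinθ| = 0.0317·53.66·|sin 76.8°| = 1.6561 m/s = 1656.1 mm/s.

1660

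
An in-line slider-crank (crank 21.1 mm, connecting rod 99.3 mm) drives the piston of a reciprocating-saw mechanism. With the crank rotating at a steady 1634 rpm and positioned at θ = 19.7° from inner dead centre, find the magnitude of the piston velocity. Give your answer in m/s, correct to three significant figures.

1.46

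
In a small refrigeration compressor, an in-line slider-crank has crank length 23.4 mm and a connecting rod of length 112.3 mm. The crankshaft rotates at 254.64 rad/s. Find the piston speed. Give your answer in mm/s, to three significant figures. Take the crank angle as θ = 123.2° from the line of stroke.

ω = 254.6 rad/s
For an in-line slider-crank, x = r cosθ + √(L² − r² sin²θ), so v = −rω sinθ·[1 + r cosθ/√(L² − r² sin²θ)].
With r = 0.0234 m, L = 0.1123 m, θ = 123.2°: √(L² − r² sin²θ) = 0.11058 m.
v = −0.0234·254.6·0.83676·[1 + 0.0234·-0.54756/0.11058] = -4.4082 m/s.
|v| = 4.4082 m/s = 4408.2 mm/s.

4410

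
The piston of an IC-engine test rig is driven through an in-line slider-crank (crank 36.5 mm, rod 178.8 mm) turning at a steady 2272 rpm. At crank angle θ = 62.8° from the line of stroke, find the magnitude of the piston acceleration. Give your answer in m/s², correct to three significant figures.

ω = 2π·2272/60 = 237.9 rad/s
x(θ) = r cosθ + √(L² − r² sin²θ); with ω constant, a = ω²·d²x/dθ².
d²x/dθ² = −r cosθ − r²(cos2θ)/√u − r⁴ sin²2θ/(4u^{3/2}),  u = L² − r² sin²θ = 0.0309155 m².
Substituting r = 0.0365 m, L = 0.1788 m, θ = 62.8°: d²x/dθ² = -0.012327 m.
a = ω²·d²x/dθ² = (237.9)²·(-0.012327) = -697.82 m/s²;  |a| = 697.82 m/s².

698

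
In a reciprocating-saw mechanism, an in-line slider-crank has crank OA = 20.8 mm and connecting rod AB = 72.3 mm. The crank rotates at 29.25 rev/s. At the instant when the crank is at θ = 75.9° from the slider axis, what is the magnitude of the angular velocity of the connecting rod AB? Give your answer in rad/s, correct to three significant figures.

ω = 183.8 rad/s (converted from 29.25 rev/s).
The rod makes angle φ with the slider axis where L sinφ = r sinθ; differentiating, L cosφ·φ̇ = r ω cosθ.
L cosφ = √(L² − r² sin²θ) = 0.069429 m.
|ω_rod| = r ω |cosθ| / √(L² − r² sin²θ) = 0.0208·183.8·0.24362/0.069429 = 13.413 rad/s.

13.4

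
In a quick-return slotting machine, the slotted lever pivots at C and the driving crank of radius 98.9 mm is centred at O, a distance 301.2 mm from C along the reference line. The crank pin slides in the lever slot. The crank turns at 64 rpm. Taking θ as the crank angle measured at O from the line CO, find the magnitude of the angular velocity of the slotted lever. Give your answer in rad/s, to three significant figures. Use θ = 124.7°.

0.722

ω = 6.702 rad/s (from 64 rpm).
Crank pin A relative to C: A = (d + r cosθ, r sinθ); lever angle φ = atan2(r sinθ, d + r cosθ).
Differentiating tanφ: φ̇ = rω(d cosθ + r)/(d² + r² + 2dr cosθ).
d² + r² + 2dr cosθ = |CA|² = 0.0665865 m²;  d cosθ + r = -0.072567 m.
|ω_lever| = |0.0989·6.702·-0.072567| / 0.0665865 = 0.72237 rad/s.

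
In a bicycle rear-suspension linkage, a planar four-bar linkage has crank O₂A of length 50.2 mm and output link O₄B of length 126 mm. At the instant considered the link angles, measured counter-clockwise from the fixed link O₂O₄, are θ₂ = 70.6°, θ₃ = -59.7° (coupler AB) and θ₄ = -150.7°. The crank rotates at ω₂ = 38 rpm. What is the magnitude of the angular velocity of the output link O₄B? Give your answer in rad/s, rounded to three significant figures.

1.21

ω₂ = 3.979 rad/s (from 38 rpm).
Differentiating the loop-closure r₂e^{iθ₂}+r₃e^{iθ₃}=r₁+r₄e^{iθ₄} gives r₂ω₂e^{iθ₂}+r₃ω₃e^{iθ₃}=r₄ω₄e^{iθ₄}.
Eliminating the other unknown: ω₄ = r₂ω₂ sin(θ₂−θ₃) / [r₄ sin(θ₄−θ₃)].
Numerator sine = +0.76267; denominator sine = -0.99985.
Result = 0.0502·3.979·(+0.76267) / (0.126·(-0.99985)) = -1.2093 rad/s; magnitude 1.2093 rad/s.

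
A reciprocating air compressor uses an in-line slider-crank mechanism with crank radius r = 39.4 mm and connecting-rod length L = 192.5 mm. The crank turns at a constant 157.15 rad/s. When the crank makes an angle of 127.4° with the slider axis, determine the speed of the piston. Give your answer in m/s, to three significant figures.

4.30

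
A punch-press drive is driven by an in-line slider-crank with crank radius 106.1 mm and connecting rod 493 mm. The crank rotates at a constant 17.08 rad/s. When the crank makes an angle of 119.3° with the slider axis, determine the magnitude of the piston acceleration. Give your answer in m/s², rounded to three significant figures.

ω = 17.08 rad/s
x(θ) = r cosθ + √(L² − r² sin²θ); with ω constant, a = ω²·d²x/dθ².
d²x/dθ² = −r cosθ − r²(cos2θ)/√u − r⁴ sin²2θ/(4u^{3/2}),  u = L² − r² sin²θ = 0.234488 m².
Substituting r = 0.1061 m, L = 0.493 m, θ = 119.3°: d²x/dθ² = +0.063832 m.
a = ω²·d²x/dθ² = (17.08)²·(+0.063832) = +18.622 m/s²;  |a| = 18.622 m/s².

18.6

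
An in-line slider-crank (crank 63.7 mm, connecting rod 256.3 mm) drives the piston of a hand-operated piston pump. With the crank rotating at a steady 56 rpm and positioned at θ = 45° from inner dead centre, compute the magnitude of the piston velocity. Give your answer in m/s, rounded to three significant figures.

0.311

ω = 2π·56/60 = 5.864 rad/s
For an in-line slider-crank, x = r cosθ + √(L² − r² sin²θ), so v = −rω sinθ·[1 + r cosθ/√(L² − r² sin²θ)].
With r = 0.0637 m, L = 0.2563 m, θ = 45°: √(L² − r² sin²θ) = 0.25231 m.
v = −0.0637·5.864·0.70711·[1 + 0.0637·0.70711/0.25231] = -0.3113 m/s.
|v| = 0.3113 m/s.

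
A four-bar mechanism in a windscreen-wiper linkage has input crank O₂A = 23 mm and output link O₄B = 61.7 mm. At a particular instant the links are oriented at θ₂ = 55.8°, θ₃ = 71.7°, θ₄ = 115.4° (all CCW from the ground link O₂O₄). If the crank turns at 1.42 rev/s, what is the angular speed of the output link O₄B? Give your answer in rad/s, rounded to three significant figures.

1.32

ω₂ = 8.922 rad/s (from 1.42 rev/s).
Differentiating the loop-closure r₂e^{iθ₂}+r₃e^{iθ₃}=r₁+r₄e^{iθ₄} gives r₂ω₂e^{iθ₂}+r₃ω₃e^{iθ₃}=r₄ω₄e^{iθ₄}.
Eliminating the other unknown: ω₄ = r₂ω₂ sin(θ₂−θ₃) / [r₄ sin(θ₄−θ₃)].
Numerator sine = -0.27396; denominator sine = +0.69088.
Result = 0.023·8.922·(-0.27396) / (0.0617·(+0.69088)) = -1.3188 rad/s; magnitude 1.3188 rad/s.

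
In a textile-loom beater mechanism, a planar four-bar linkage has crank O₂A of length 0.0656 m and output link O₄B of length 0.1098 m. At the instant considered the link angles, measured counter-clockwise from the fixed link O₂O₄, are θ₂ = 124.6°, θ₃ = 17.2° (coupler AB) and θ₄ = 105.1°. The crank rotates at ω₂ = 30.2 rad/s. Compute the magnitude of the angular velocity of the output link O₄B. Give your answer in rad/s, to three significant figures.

17.2

ω₂ = 30.2 rad/s
Differentiating the loop-closure r₂e^{iθ₂}+r₃e^{iθ₃}=r₁+r₄e^{iθ₄} gives r₂ω₂e^{iθ₂}+r₃ω₃e^{iθ₃}=r₄ω₄e^{iθ₄}.
Eliminating the other unknown: ω₄ = r₂ω₂ sin(θ₂−θ₃) / [r₄ sin(θ₄−θ₃)].
Numerator sine = +0.95424; denominator sine = +0.99933.
Result = 0.0656·30.2·(+0.95424) / (0.1098·(+0.99933)) = +17.229 rad/s; magnitude 17.229 rad/s.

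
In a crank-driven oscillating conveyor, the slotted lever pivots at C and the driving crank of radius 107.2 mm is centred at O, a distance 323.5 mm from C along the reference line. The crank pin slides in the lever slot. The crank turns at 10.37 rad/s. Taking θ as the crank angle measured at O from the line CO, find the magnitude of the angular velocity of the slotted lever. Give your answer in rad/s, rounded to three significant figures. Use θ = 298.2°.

1.94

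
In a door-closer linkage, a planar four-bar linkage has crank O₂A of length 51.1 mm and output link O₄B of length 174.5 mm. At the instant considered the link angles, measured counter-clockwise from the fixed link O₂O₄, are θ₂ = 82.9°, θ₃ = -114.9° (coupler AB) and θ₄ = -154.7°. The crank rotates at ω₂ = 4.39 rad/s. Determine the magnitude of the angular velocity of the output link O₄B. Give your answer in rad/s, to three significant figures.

ω₂ = 4.39 rad/s
Differentiating the loop-closure r₂e^{iθ₂}+r₃e^{iθ₃}=r₁+r₄e^{iθ₄} gives r₂ω₂e^{iθ₂}+r₃ω₃e^{iθ₃}=r₄ω₄e^{iθ₄}.
Eliminating the other unknown: ω₄ = r₂ω₂ sin(θ₂−θ₃) / [r₄ sin(θ₄−θ₃)].
Numerator sine = -0.30570; denominator sine = -0.64011.
Result = 0.0511·4.39·(-0.30570) / (0.1745·(-0.64011)) = +0.61394 rad/s; magnitude 0.61394 rad/s.

0.614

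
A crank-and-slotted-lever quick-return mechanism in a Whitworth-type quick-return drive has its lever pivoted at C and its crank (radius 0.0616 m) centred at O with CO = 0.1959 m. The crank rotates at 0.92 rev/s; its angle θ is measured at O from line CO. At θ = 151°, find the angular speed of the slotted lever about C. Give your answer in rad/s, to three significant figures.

1.86

ω = 5.781 rad/s (from 0.92 rev/s).
Crank pin A relative to C: A = (d + r cosθ, r sinθ); lever angle φ = atan2(r sinθ, d + r cosθ).
Differentiating tanφ: φ̇ = rω(d cosθ + r)/(d² + r² + 2dr cosθ).
d² + r² + 2dr cosθ = |CA|² = 0.0210625 m²;  d cosθ + r = -0.10974 m.
|ω_lever| = |0.0616·5.781·-0.10974| / 0.0210625 = 1.8552 rad/s.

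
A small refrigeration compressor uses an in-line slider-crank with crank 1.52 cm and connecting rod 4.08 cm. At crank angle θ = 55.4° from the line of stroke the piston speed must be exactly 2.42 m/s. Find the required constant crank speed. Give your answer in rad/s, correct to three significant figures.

158

For an in-line slider-crank, |v_piston| = rω|sinθ|·[1 + r cosθ/√(L² − r² sin²θ)].
With r = 0.0152 m, L = 0.0408 m, θ = 55.4°: the bracketed kinematic factor |dx/dθ| = 0.015292 m.
ω = v/|dx/dθ| = 2.42/0.015292 = 158.25 rad/s.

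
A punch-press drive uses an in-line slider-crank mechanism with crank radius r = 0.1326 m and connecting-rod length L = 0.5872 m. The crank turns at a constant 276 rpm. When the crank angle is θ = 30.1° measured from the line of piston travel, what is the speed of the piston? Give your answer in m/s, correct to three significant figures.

ω = 2π·276/60 = 28.9 rad/s
For an in-line slider-crank, x = r cosθ + √(L² − r² sin²θ), so v = −rω sinθ·[1 + r cosθ/√(L² − r² sin²θ)].
With r = 0.1326 m, L = 0.5872 m, θ = 30.1°: √(L² − r² sin²θ) = 0.58342 m.
v = −0.1326·28.9·0.50151·[1 + 0.1326·0.86515/0.58342] = -2.3 m/s.
|v| = 2.3 m/s.

2.30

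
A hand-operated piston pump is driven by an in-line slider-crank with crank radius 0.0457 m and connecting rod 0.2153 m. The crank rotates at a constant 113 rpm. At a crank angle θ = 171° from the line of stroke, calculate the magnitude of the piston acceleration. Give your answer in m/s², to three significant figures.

ω = 2π·113/60 = 11.83 rad/s
x(θ) = r cosθ + √(L² − r² sin²θ); with ω constant, a = ω²·d²x/dθ².
d²x/dθ² = −r cosθ − r²(cos2θ)/√u − r⁴ sin²2θ/(4u^{3/2}),  u = L² − r² sin²θ = 0.046303 m².
Substituting r = 0.0457 m, L = 0.2153 m, θ = 171°: d²x/dθ² = +0.035896 m.
a = ω²·d²x/dθ² = (11.83)²·(+0.035896) = +5.0265 m/s²;  |a| = 5.0265 m/s².

5.03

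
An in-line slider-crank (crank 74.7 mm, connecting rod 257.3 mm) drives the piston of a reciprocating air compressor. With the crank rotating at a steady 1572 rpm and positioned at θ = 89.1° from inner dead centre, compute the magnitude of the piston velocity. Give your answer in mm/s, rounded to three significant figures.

ω = 2π·1572/60 = 164.6 rad/s
For an in-line slider-crank, x = r cosθ + √(L² − r² sin²θ), so v = −rω sinθ·[1 + r cosθ/√(L² − r² sin²θ)].
With r = 0.0747 m, L = 0.2573 m, θ = 89.1°: √(L² − r² sin²θ) = 0.24622 m.
v = −0.0747·164.6·0.99988·[1 + 0.0747·0.01571/0.24622] = -12.354 m/s.
|v| = 12.354 m/s = 12354 mm/s.

12400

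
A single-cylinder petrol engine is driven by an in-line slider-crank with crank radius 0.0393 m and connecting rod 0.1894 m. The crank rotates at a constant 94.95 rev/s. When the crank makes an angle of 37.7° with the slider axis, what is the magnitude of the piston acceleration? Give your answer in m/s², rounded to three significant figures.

ω = 2π·95 = 596.6 rad/s
x(θ) = r cosθ + √(L² − r² sin²θ); with ω constant, a = ω²·d²x/dθ².
d²x/dθ² = −r cosθ − r²(cos2θ)/√u − r⁴ sin²2θ/(4u^{3/2}),  u = L² − r² sin²θ = 0.0352948 m².
Substituting r = 0.0393 m, L = 0.1894 m, θ = 37.7°: d²x/dθ² = -0.033252 m.
a = ω²·d²x/dθ² = (596.6)²·(-0.033252) = -11835 m/s²;  |a| = 11835 m/s².

11800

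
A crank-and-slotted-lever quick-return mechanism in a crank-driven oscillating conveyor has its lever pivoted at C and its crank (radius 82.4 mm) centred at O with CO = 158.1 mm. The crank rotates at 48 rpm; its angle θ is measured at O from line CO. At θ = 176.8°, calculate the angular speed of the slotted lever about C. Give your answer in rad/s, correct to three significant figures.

5.42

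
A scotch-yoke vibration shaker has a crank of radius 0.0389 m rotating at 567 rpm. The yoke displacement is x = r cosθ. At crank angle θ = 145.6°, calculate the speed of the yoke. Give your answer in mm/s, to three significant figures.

1300

ω = 59.38 rad/s (from 567 rpm).
x = r cosθ ⇒ ẋ = −rω sinθ.
|v| = rω|sinθ| = 0.0389·59.38·|sin 145.6°| = 1.3049 m/s = 1304.9 mm/s.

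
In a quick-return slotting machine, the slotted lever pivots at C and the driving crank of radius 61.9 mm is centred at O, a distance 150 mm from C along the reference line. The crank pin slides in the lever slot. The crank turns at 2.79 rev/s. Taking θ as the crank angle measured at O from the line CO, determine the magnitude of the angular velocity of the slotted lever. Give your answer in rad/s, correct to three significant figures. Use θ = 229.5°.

2.70

ω = 17.53 rad/s (from 2.79 rev/s).
Crank pin A relative to C: A = (d + r cosθ, r sinθ); lever angle φ = atan2(r sinθ, d + r cosθ).
Differentiating tanφ: φ̇ = rω(d cosθ + r)/(d² + r² + 2dr cosθ).
d² + r² + 2dr cosθ = |CA|² = 0.0142714 m²;  d cosθ + r = -0.035517 m.
|ω_lever| = |0.0619·17.53·-0.035517| / 0.0142714 = 2.7005 rad/s.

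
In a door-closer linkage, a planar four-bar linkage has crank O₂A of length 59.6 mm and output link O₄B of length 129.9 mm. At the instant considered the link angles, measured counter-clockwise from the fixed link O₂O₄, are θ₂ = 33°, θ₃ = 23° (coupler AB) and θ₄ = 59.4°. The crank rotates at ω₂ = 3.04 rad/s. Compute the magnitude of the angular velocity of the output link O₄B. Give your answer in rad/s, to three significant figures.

ω₂ = 3.04 rad/s
Differentiating the loop-closure r₂e^{iθ₂}+r₃e^{iθ₃}=r₁+r₄e^{iθ₄} gives r₂ω₂e^{iθ₂}+r₃ω₃e^{iθ₃}=r₄ω₄e^{iθ₄}.
Eliminating the other unknown: ω₄ = r₂ω₂ sin(θ₂−θ₃) / [r₄ sin(θ₄−θ₃)].
Numerator sine = +0.17365; denominator sine = +0.59342.
Result = 0.0596·3.04·(+0.17365) / (0.1299·(+0.59342)) = +0.40815 rad/s; magnitude 0.40815 rad/s.

0.408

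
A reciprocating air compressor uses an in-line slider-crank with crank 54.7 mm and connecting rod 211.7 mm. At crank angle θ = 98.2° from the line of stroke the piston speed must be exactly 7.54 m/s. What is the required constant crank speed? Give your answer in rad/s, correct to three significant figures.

145

For an in-line slider-crank, |v_piston| = rω|sinθ|·[1 + r cosθ/√(L² − r² sin²θ)].
With r = 0.0547 m, L = 0.2117 m, θ = 98.2°: the bracketed kinematic factor |dx/dθ| = 0.052077 m.
ω = v/|dx/dθ| = 7.54/0.052077 = 144.79 rad/s.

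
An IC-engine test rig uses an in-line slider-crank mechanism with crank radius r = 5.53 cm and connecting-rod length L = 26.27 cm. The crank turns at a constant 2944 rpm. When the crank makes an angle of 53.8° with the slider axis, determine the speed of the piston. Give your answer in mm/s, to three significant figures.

ω = 2π·2944/60 = 308.3 rad/s
For an in-line slider-crank, x = r cosθ + √(L² − r² sin²θ), so v = −rω sinθ·[1 + r cosθ/√(L² − r² sin²θ)].
With r = 0.0553 m, L = 0.2627 m, θ = 53.8°: √(L² − r² sin²θ) = 0.25888 m.
v = −0.0553·308.3·0.80696·[1 + 0.0553·0.59061/0.25888] = -15.493 m/s.
|v| = 15.493 m/s = 15493 mm/s.

15500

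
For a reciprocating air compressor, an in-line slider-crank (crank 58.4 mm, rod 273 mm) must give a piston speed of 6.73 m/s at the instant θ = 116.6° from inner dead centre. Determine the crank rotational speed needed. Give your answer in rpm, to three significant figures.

1360

For an in-line slider-crank, |v_piston| = rω|sinθ|·[1 + r cosθ/√(L² − r² sin²θ)].
With r = 0.0584 m, L = 0.273 m, θ = 116.6°: the bracketed kinematic factor |dx/dθ| = 0.047123 m.
ω = v/|dx/dθ| = 6.73/0.047123 = 142.82 rad/s.
N = 60ω/(2π) = 1363.8 rpm.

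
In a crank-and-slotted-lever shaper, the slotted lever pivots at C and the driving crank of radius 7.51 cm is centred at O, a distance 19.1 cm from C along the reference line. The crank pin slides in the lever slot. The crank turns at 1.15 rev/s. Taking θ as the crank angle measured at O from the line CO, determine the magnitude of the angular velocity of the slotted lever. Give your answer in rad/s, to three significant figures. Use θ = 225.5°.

ω = 7.226 rad/s (from 1.15 rev/s).
Crank pin A relative to C: A = (d + r cosθ, r sinθ); lever angle φ = atan2(r sinθ, d + r cosθ).
Differentiating tanφ: φ̇ = rω(d cosθ + r)/(d² + r² + 2dr cosθ).
d² + r² + 2dr cosθ = |CA|² = 0.0220132 m²;  d cosθ + r = -0.058774 m.
|ω_lever| = |0.0751·7.226·-0.058774| / 0.0220132 = 1.4488 rad/s.

1.45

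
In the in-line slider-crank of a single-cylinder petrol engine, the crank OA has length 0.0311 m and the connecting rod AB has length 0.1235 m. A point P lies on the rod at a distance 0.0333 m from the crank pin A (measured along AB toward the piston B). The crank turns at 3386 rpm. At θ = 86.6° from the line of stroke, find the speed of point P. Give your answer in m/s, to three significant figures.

ω = 354.6 rad/s.  Crank-pin speed |V_A| = rω = 11.027 m/s, perpendicular to OA.
Rod angle: sinφ = −(r/L) sinθ ⇒ φ = -14.559°; ω_rod = −rω cosθ/√(L²−r²sin²θ) = -5.4712 rad/s.
V_P = V_A + ω_rod × AP, with AP = 0.0333 m along the rod.
Components: V_Px = −rω sinθ − a·ω_rod·sinφ = -11.054 m/s;  V_Py = rω cosθ + a·ω_rod·cosφ = +0.47766 m/s.
|V_P| = √(V_Px² + V_Py²) = 11.064 m/s.

11.1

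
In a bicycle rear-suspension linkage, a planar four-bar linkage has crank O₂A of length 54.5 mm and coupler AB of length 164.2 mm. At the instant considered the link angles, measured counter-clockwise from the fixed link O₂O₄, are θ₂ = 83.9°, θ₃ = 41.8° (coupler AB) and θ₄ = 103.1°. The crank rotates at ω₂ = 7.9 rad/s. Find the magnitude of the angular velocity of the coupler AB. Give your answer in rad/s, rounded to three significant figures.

0.983

ω₂ = 7.9 rad/s
Differentiating the loop-closure r₂e^{iθ₂}+r₃e^{iθ₃}=r₁+r₄e^{iθ₄} gives r₂ω₂e^{iθ₂}+r₃ω₃e^{iθ₃}=r₄ω₄e^{iθ₄}.
Eliminating the other unknown: ω₃ = r₂ω₂ sin(θ₄−θ₂) / [r₃ sin(θ₃−θ₄)].
Numerator sine = +0.32887; denominator sine = -0.87715.
Result = 0.0545·7.9·(+0.32887) / (0.1642·(-0.87715)) = -0.9831 rad/s; magnitude 0.9831 rad/s.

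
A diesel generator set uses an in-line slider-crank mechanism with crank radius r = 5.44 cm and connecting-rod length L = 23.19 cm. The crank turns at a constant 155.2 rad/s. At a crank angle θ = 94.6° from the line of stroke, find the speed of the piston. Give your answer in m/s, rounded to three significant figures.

8.25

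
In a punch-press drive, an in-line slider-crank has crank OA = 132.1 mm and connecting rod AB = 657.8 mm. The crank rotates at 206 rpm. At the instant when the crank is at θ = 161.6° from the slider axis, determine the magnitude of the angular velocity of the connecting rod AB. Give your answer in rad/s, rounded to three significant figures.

4.12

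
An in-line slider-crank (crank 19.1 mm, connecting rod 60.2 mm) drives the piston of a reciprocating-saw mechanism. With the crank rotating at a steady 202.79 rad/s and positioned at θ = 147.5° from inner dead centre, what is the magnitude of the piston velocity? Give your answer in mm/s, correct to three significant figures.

ω = 202.8 rad/s
For an in-line slider-crank, x = r cosθ + √(L² − r² sin²θ), so v = −rω sinθ·[1 + r cosθ/√(L² − r² sin²θ)].
With r = 0.0191 m, L = 0.0602 m, θ = 147.5°: √(L² − r² sin²θ) = 0.059319 m.
v = −0.0191·202.8·0.53730·[1 + 0.0191·-0.84339/0.059319] = -1.516 m/s.
|v| = 1.516 m/s = 1516 mm/s.

1520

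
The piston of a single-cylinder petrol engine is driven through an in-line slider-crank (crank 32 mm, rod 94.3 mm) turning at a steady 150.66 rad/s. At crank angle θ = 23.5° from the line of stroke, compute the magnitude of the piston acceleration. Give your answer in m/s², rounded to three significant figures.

ω = 150.7 rad/s
x(θ) = r cosθ + √(L² − r² sin²θ); with ω constant, a = ω²·d²x/dθ².
d²x/dθ² = −r cosθ − r²(cos2θ)/√u − r⁴ sin²2θ/(4u^{3/2}),  u = L² − r² sin²θ = 0.00872967 m².
Substituting r = 0.032 m, L = 0.0943 m, θ = 23.5°: d²x/dθ² = -0.036992 m.
a = ω²·d²x/dθ² = (150.7)²·(-0.036992) = -839.67 m/s²;  |a| = 839.67 m/s².

840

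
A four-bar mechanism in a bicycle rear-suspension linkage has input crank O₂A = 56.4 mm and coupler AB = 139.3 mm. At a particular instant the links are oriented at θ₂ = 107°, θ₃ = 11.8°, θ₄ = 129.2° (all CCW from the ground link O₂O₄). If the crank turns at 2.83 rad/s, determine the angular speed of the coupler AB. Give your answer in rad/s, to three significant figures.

0.488

ω₂ = 2.83 rad/s
Differentiating the loop-closure r₂e^{iθ₂}+r₃e^{iθ₃}=r₁+r₄e^{iθ₄} gives r₂ω₂e^{iθ₂}+r₃ω₃e^{iθ₃}=r₄ω₄e^{iθ₄}.
Eliminating the other unknown: ω₃ = r₂ω₂ sin(θ₄−θ₂) / [r₃ sin(θ₃−θ₄)].
Numerator sine = +0.37784; denominator sine = -0.88782.
Result = 0.0564·2.83·(+0.37784) / (0.1393·(-0.88782)) = -0.48764 rad/s; magnitude 0.48764 rad/s.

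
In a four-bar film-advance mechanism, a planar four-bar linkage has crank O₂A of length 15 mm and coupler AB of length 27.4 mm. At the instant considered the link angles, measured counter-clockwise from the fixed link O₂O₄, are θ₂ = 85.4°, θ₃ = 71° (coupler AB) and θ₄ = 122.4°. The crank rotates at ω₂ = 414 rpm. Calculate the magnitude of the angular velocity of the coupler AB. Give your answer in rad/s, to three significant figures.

ω₂ = 43.35 rad/s (from 414 rpm).
Differentiating the loop-closure r₂e^{iθ₂}+r₃e^{iθ₃}=r₁+r₄e^{iθ₄} gives r₂ω₂e^{iθ₂}+r₃ω₃e^{iθ₃}=r₄ω₄e^{iθ₄}.
Eliminating the other unknown: ω₃ = r₂ω₂ sin(θ₄−θ₂) / [r₃ sin(θ₃−θ₄)].
Numerator sine = +0.60182; denominator sine = -0.78152.
Result = 0.015·43.35·(+0.60182) / (0.0274·(-0.78152)) = -18.276 rad/s; magnitude 18.276 rad/s.

18.3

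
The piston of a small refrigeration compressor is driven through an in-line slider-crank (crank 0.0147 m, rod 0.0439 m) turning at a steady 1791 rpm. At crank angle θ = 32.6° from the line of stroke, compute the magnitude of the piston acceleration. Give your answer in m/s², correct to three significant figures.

514

ω = 2π·1791/60 = 187.6 rad/s
x(θ) = r cosθ + √(L² − r² sin²θ); with ω constant, a = ω²·d²x/dθ².
d²x/dθ² = −r cosθ − r²(cos2θ)/√u − r⁴ sin²2θ/(4u^{3/2}),  u = L² − r² sin²θ = 0.00186448 m².
Substituting r = 0.0147 m, L = 0.0439 m, θ = 32.6°: d²x/dθ² = -0.014603 m.
a = ω²·d²x/dθ² = (187.6)²·(-0.014603) = -513.67 m/s²;  |a| = 513.67 m/s².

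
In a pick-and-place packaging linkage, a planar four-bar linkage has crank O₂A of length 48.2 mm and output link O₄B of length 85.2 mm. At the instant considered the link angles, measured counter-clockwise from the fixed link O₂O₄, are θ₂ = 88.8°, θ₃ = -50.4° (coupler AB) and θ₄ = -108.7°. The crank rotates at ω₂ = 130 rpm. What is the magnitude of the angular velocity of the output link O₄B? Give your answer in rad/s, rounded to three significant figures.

ω₂ = 13.61 rad/s (from 130 rpm).
Differentiating the loop-closure r₂e^{iθ₂}+r₃e^{iθ₃}=r₁+r₄e^{iθ₄} gives r₂ω₂e^{iθ₂}+r₃ω₃e^{iθ₃}=r₄ω₄e^{iθ₄}.
Eliminating the other unknown: ω₄ = r₂ω₂ sin(θ₂−θ₃) / [r₄ sin(θ₄−θ₃)].
Numerator sine = +0.65342; denominator sine = -0.85081.
Result = 0.0482·13.61·(+0.65342) / (0.0852·(-0.85081)) = -5.9148 rad/s; magnitude 5.9148 rad/s.

5.91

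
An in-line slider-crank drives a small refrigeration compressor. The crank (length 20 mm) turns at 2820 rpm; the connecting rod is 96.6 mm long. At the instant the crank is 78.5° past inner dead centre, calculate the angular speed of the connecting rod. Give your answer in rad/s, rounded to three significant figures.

12.4

ω = 295.3 rad/s (converted from 2820 rpm).
The rod makes angle φ with the slider axis where L sinφ = r sinθ; differentiating, L cosφ·φ̇ = r ω cosθ.
L cosφ = √(L² − r² sin²θ) = 0.094591 m.
|ω_rod| = r ω |cosθ| / √(L² − r² sin²θ) = 0.02·295.3·0.19937/0.094591 = 12.448 rad/s.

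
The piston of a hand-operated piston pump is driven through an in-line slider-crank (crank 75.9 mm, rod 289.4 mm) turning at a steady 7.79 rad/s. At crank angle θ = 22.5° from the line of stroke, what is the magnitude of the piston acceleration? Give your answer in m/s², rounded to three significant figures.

ω = 7.79 rad/s
x(θ) = r cosθ + √(L² − r² sin²θ); with ω constant, a = ω²·d²x/dθ².
d²x/dθ² = −r cosθ − r²(cos2θ)/√u − r⁴ sin²2θ/(4u^{3/2}),  u = L² − r² sin²θ = 0.0829087 m².
Substituting r = 0.0759 m, L = 0.2894 m, θ = 22.5°: d²x/dθ² = -0.084443 m.
a = ω²·d²x/dθ² = (7.79)²·(-0.084443) = -5.1244 m/s²;  |a| = 5.1244 m/s².

5.12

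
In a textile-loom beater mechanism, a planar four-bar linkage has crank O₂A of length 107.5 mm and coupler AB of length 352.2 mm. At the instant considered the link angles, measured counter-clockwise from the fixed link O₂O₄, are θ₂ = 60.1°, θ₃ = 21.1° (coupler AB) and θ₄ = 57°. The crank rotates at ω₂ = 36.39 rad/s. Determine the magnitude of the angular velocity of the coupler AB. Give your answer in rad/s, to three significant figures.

1.02

ω₂ = 36.39 rad/s
Differentiating the loop-closure r₂e^{iθ₂}+r₃e^{iθ₃}=r₁+r₄e^{iθ₄} gives r₂ω₂e^{iθ₂}+r₃ω₃e^{iθ₃}=r₄ω₄e^{iθ₄}.
Eliminating the other unknown: ω₃ = r₂ω₂ sin(θ₄−θ₂) / [r₃ sin(θ₃−θ₄)].
Numerator sine = -0.05408; denominator sine = -0.58637.
Result = 0.1075·36.39·(-0.05408) / (0.3522·(-0.58637)) = +1.0244 rad/s; magnitude 1.0244 rad/s.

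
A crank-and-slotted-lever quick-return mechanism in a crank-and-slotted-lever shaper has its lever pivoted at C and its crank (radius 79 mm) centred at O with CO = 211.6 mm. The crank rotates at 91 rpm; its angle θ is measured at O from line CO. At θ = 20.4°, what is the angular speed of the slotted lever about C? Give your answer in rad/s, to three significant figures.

ω = 9.529 rad/s (from 91 rpm).
Crank pin A relative to C: A = (d + r cosθ, r sinθ); lever angle φ = atan2(r sinθ, d + r cosθ).
Differentiating tanφ: φ̇ = rω(d cosθ + r)/(d² + r² + 2dr cosθ).
d² + r² + 2dr cosθ = |CA|² = 0.0823515 m²;  d cosθ + r = +0.27733 m.
|ω_lever| = |0.079·9.529·+0.27733| / 0.0823515 = 2.5352 rad/s.

2.54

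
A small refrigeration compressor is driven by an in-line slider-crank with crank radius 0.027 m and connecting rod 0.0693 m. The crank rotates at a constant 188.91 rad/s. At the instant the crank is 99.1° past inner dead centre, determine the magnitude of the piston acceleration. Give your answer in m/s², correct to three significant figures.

537

ω = 188.9 rad/s
x(θ) = r cosθ + √(L² − r² sin²θ); with ω constant, a = ω²·d²x/dθ².
d²x/dθ² = −r cosθ − r²(cos2θ)/√u − r⁴ sin²2θ/(4u^{3/2}),  u = L² − r² sin²θ = 0.00409173 m².
Substituting r = 0.027 m, L = 0.0693 m, θ = 99.1°: d²x/dθ² = +0.015047 m.
a = ω²·d²x/dθ² = (188.9)²·(+0.015047) = +536.99 m/s²;  |a| = 536.99 m/s².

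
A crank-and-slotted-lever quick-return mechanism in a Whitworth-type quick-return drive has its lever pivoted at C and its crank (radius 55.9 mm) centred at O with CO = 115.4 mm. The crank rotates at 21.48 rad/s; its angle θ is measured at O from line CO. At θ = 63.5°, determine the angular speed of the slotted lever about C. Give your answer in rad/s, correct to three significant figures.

ω = 21.48 rad/s
Crank pin A relative to C: A = (d + r cosθ, r sinθ); lever angle φ = atan2(r sinθ, d + r cosθ).
Differentiating tanφ: φ̇ = rω(d cosθ + r)/(d² + r² + 2dr cosθ).
d² + r² + 2dr cosθ = |CA|² = 0.0221987 m²;  d cosθ + r = +0.10739 m.
|ω_lever| = |0.0559·21.48·+0.10739| / 0.0221987 = 5.8088 rad/s.

5.81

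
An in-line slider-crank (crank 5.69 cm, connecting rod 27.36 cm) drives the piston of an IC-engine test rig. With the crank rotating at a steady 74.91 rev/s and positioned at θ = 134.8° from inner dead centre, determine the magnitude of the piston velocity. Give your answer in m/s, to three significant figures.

16.2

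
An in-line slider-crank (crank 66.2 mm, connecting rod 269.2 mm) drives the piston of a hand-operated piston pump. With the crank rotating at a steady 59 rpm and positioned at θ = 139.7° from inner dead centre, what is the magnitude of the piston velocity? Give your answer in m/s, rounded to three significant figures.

0.214

ω = 2π·59/60 = 6.178 rad/s
For an in-line slider-crank, x = r cosθ + √(L² − r² sin²θ), so v = −rω sinθ·[1 + r cosθ/√(L² − r² sin²θ)].
With r = 0.0662 m, L = 0.2692 m, θ = 139.7°: √(L² − r² sin²θ) = 0.26577 m.
v = −0.0662·6.178·0.64679·[1 + 0.0662·-0.76267/0.26577] = -0.21429 m/s.
|v| = 0.21429 m/s.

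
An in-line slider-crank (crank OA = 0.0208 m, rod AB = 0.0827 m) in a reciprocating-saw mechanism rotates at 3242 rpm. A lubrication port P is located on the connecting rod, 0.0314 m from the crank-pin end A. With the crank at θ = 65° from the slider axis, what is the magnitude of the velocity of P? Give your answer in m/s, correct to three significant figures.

6.92

ω = 339.5 rad/s.  Crank-pin speed |V_A| = rω = 7.0616 m/s, perpendicular to OA.
Rod angle: sinφ = −(r/L) sinθ ⇒ φ = -13.176°; ω_rod = −rω cosθ/√(L²−r²sin²θ) = -37.062 rad/s.
V_P = V_A + ω_rod × AP, with AP = 0.0314 m along the rod.
Components: V_Px = −rω sinθ − a·ω_rod·sinφ = -6.6653 m/s;  V_Py = rω cosθ + a·ω_rod·cosφ = +1.8513 m/s.
|V_P| = √(V_Px² + V_Py²) = 6.9176 m/s.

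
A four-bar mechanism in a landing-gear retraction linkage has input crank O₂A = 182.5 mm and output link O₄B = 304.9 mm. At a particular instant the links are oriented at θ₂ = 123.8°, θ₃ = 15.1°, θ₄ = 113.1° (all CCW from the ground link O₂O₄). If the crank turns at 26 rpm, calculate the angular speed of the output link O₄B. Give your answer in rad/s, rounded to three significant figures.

ω₂ = 2.723 rad/s (from 26 rpm).
Differentiating the loop-closure r₂e^{iθ₂}+r₃e^{iθ₃}=r₁+r₄e^{iθ₄} gives r₂ω₂e^{iθ₂}+r₃ω₃e^{iθ₃}=r₄ω₄e^{iθ₄}.
Eliminating the other unknown: ω₄ = r₂ω₂ sin(θ₂−θ₃) / [r₄ sin(θ₄−θ₃)].
Numerator sine = +0.94721; denominator sine = +0.99027.
Result = 0.1825·2.723·(+0.94721) / (0.3049·(+0.99027)) = +1.5588 rad/s; magnitude 1.5588 rad/s.

1.56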